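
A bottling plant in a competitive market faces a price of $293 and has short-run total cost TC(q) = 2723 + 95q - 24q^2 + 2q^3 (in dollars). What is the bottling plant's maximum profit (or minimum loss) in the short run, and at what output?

Profit = -$303 at q = 11

AVC = 95 - 24q + 2q^2; min AVC = $23 at q = 6. Since P = $293 ≥ min AVC, the firm produces.
MC = 95 - 48q + 6q^2. Setting P = MC and taking the root on the rising branch gives q* = 11.
TR = 293·11 = 3223. TC = 2723 + 803 = 3526. Profit = 3223 − 3526 = -$303.
That loss of $303 beats the $2723 the firm would lose by shutting down; producing recovers $2420 of fixed cost.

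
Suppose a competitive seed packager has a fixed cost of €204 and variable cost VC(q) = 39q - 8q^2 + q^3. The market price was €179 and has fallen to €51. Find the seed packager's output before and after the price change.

Output falls from 10 to 6

AVC = 39 - 8q + q^2, minimized at q = 4 where min AVC = €23. MC = 39 - 16q + 3q^2.
With P = €179 above the shutdown price, P = MC gives q = 10.
At P = €51 ≥ min AVC, set P = MC: q = 6. The firm stays open but cuts output.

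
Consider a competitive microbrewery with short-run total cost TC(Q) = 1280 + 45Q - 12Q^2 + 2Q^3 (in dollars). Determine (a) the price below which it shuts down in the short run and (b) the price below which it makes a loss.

Shutdown price = $27; break-even price = $237

AVC = 45 - 12Q + 2Q^2; minimized at Q = 3, giving min AVC = $27. That is the shutdown price.
ATC = 1280/Q + 45 - 12Q + 2Q^2. Setting dATC/dQ = −1280/Q^2 − 12 + 4Q = 0 gives Q = 8 (since 4·8^3 − 12·8^2 = 1280).
min ATC = 1280/8 + 45 − 12·8 + 2·8^2 = $237. That is the break-even price.
For $27 ≤ P < $237 the firm produces at a loss; below $27 it shuts down.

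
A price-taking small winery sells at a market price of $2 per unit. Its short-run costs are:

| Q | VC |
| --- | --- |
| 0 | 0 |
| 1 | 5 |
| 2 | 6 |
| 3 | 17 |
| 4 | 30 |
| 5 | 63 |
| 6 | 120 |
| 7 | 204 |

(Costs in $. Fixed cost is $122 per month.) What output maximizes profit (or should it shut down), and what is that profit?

Compute π = P·Q − TC at each output: Q=0: -122; Q=1: -125; Q=2: -124; Q=3: -133; Q=4: -144; Q=5: -175; Q=6: -230; Q=7: -312.
Profit is highest at Q = 0. Equivalently, the lowest AVC in the table is 6/2 ≈ $3 at Q = 2, and P = $2 falls below it — price never covers variable cost, so the firm shuts down and loses only its fixed cost.

Q = 0 (shut down); profit = -$122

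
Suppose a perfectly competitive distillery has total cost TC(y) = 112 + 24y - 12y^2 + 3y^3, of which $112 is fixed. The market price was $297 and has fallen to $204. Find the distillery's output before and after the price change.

Output falls from 7 to 6

AVC = 24 - 12y + 3y^2, minimized at y = 2 where min AVC = $12. MC = 24 - 24y + 9y^2.
With P = $297 above the shutdown price, P = MC gives y = 7.
At P = $204 ≥ min AVC, set P = MC: y = 6. The firm stays open but cuts output.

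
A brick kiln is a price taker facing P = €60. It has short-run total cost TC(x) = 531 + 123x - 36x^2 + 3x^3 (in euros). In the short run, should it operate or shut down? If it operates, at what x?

Produce at x = 7

Variable cost is VC = 123x - 36x^2 + 3x^3, so AVC = VC/x = 123 - 36x + 3x^2 and MC = dTC/dx = 123 - 72x + 9x^2.
AVC hits its minimum where MC = AVC, at x = 6, giving min AVC = 123 - 36·6 + 3·6^2 = €15.
P = €60 exceeds min AVC = €15, so the firm stays open.
Solving P = MC: 63 - 72x + 9x^2 = 0 ⇒ x = 1 or 7. On the upward-sloping branch, x* = 7.
Check: AVC at x = 7 is €18 ≤ P, so revenue covers variable cost.
Profit = P·x − TC = 60·7 − 657 = -€237, a loss, but smaller than the €531 fixed cost the firm would lose by shutting down.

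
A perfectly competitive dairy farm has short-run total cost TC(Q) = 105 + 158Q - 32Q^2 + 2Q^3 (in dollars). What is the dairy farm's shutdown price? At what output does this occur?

The shutdown price is the minimum of AVC. VC = 158Q - 32Q^2 + 2Q^3, so AVC = 158 - 32Q + 2Q^2.
At the minimum of AVC, MC = AVC. MC = 158 - 64Q + 6Q^2; setting MC = AVC gives 4Q^2 - 32Q = 0, so Q = 8. min AVC = 30.
For P < $30 the firm produces nothing.

$30 per unit, at Q = 8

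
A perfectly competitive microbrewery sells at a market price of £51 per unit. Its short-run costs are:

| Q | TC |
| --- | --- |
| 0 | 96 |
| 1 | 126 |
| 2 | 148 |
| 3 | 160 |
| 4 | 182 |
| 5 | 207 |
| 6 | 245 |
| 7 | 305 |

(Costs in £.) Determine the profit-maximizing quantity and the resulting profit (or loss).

Compute π = P·Q − TC at each output: Q=0: -96; Q=1: -75; Q=2: -46; Q=3: -7; Q=4: 22; Q=5: 48; Q=6: 61; Q=7: 52.
Profit is maximized at Q = 6. AVC there is 149/6 = £24.83 ≤ P, so producing beats shutting down (which would give -£96).

Q = 6; profit = £61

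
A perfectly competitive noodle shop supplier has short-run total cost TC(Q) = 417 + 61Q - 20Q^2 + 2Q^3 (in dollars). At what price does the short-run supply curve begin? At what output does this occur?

Short-run supply begins at min AVC. From VC = 61Q - 20Q^2 + 2Q^3, AVC = 61 - 20Q + 2Q^2.
At the minimum of AVC, MC = AVC. MC = 61 - 40Q + 6Q^2; setting MC = AVC gives 4Q^2 - 20Q = 0, so Q = 5. min AVC = 11.
The firm shuts down for any P below $11.

$11 per unit, at Q = 5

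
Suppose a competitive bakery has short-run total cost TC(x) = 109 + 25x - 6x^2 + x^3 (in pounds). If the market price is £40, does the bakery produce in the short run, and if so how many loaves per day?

Produce at x = 5

From TC, MC = TC'(x) = 25 - 12x + 3x^2 and AVC = VC/x = 25 - 6x + x^2.
The AVC parabola has its vertex at x = 6/2 = 3, where AVC = 25 - 6·3 + 3^2 = £16.
P = £40 exceeds min AVC = £16, so the firm stays open.
Set P = MC: 40 = 25 - 12x + 3x^2 → -15 - 12x + 3x^2 = 0. The roots are x = -1 and x = 5; the profit-maximizing output is on the rising part of MC, so x* = 5.
Check: AVC at x = 5 is £20 ≤ P, so revenue covers variable cost.
Profit = P·x − TC = 40·5 − 209 = -£9, a loss, but smaller than the £109 fixed cost the firm would lose by shutting down.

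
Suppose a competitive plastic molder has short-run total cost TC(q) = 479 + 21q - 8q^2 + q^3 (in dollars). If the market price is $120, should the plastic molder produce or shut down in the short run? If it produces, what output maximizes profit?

Produce at q = 9

Variable cost is VC = 21q - 8q^2 + q^3, so AVC = VC/q = 21 - 8q + q^2 and MC = dTC/dq = 21 - 16q + 3q^2.
The AVC parabola has its vertex at q = 8/2 = 4, where AVC = 21 - 8·4 + 4^2 = $5.
P = $120 exceeds min AVC = $5, so the firm stays open.
Solving P = MC: -99 - 16q + 3q^2 = 0 ⇒ q = -11/3 or 9. On the upward-sloping branch, q* = 9.
Check: AVC at q = 9 is $30 ≤ P, so revenue covers variable cost.
Profit = P·q − TC = 120·9 − 749 = $331.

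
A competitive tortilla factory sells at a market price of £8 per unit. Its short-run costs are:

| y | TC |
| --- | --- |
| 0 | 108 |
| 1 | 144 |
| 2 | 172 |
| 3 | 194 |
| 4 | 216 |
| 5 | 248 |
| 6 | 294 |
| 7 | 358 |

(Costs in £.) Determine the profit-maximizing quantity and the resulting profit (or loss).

Tabulate TR − TC: y=0: -108; y=1: -136; y=2: -156; y=3: -170; y=4: -184; y=5: -208; y=6: -246; y=7: -302.
Profit is highest at y = 0. Equivalently, the lowest AVC in the table is 108/4 ≈ £27 at y = 4, and P = £8 falls below it — price never covers variable cost, so the firm shuts down and loses only its fixed cost.

y = 0 (shut down); profit = -£108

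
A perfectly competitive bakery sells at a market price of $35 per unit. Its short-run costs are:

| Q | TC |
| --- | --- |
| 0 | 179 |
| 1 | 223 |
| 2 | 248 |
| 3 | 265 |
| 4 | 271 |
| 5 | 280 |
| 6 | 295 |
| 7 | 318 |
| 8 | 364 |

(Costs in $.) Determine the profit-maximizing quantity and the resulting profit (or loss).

Q = 7; profit = -$73

Tabulate TR − TC: Q=0: -179; Q=1: -188; Q=2: -178; Q=3: -160; Q=4: -131; Q=5: -105; Q=6: -85; Q=7: -73; Q=8: -84.
Profit is maximized at Q = 7. AVC there is 139/7 = $19.86 ≤ P, so producing beats shutting down (which would give -$179).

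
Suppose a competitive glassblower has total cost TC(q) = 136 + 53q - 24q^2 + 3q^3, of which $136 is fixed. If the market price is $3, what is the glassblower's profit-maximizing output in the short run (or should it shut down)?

Shut down

From TC, MC = TC'(q) = 53 - 48q + 9q^2 and AVC = VC/q = 53 - 24q + 3q^2.
AVC hits its minimum where MC = AVC, at q = 4, giving min AVC = 53 - 24·4 + 3·4^2 = $5.
Since P = $3 < min AVC = $5, price fails to cover variable cost at any output.
Shutting down limits the loss to fixed cost, $136.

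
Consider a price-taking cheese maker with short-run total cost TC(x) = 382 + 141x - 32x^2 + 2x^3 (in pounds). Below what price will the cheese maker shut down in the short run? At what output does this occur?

Short-run supply begins at min AVC. From VC = 141x - 32x^2 + 2x^3, AVC = 141 - 32x + 2x^2.
dAVC/dx = -32 + 4x = 0 gives x = 8. min AVC = 141 - 32·8 + 2·8^2 = 13.
For P < £13 the firm produces nothing.

£13 per unit, at x = 8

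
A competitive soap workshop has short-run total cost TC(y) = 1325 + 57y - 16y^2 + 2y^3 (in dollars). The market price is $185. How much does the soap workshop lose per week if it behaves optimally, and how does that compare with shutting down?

AVC = 57 - 16y + 2y^2; min AVC = $25 at y = 4. Since P = $185 ≥ min AVC, the firm produces.
With MC = 57 - 32y + 6y^2, P = MC on the upward-sloping part at y* = 8.
TR = 185·8 = 1480. TC = 1325 + 456 = 1781. Profit = 1480 − 1781 = -$301.
That loss of $301 beats the $1325 the firm would lose by shutting down; producing recovers $1024 of fixed cost.

Profit = -$301 at y = 8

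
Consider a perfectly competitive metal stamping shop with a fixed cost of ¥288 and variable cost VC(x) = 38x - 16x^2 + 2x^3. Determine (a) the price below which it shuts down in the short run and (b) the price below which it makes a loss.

AVC = 38 - 16x + 2x^2; minimized at x = 4, giving min AVC = ¥6. That is the shutdown price.
ATC = 288/x + 38 - 16x + 2x^2. Setting dATC/dx = −288/x^2 − 16 + 4x = 0 gives x = 6 (since 4·6^3 − 16·6^2 = 288).
min ATC = 288/6 + 38 − 16·6 + 2·6^2 = ¥62. That is the break-even price.
For ¥6 ≤ P < ¥62 the firm produces at a loss; below ¥6 it shuts down.

Shutdown price = ¥6; break-even price = ¥62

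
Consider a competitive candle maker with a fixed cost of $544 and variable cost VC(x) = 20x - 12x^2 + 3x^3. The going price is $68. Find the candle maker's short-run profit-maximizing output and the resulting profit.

Profit = -$352 at x = 4

AVC = 20 - 12x + 3x^2 has its minimum $8 at x = 2; price $68 clears that bar, so the firm operates.
MC = 20 - 24x + 9x^2. Setting P = MC and taking the root on the rising branch gives x* = 4.
TR = 68·4 = 272. TC = 544 + 80 = 624. Profit = 272 − 624 = -$352.
Shutting down would mean losing the fixed cost of $544, so operating at a loss of $352 is better by $192.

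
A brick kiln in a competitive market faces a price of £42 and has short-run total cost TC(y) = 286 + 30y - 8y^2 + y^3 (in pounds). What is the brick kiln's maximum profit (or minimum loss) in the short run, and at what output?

Profit = -£142 at y = 6

AVC = 30 - 8y + y^2 has its minimum £14 at y = 4; price £42 clears that bar, so the firm operates.
MC = 30 - 16y + 3y^2. Setting P = MC and taking the root on the rising branch gives y* = 6.
TR = 42·6 = 252. TC = 286 + 108 = 394. Profit = 252 − 394 = -£142.
That loss of £142 beats the £286 the firm would lose by shutting down; producing recovers £144 of fixed cost.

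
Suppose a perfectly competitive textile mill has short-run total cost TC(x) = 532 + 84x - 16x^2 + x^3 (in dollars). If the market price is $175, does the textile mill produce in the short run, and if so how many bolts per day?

From TC, MC = TC'(x) = 84 - 32x + 3x^2 and AVC = VC/x = 84 - 16x + x^2.
The AVC parabola has its vertex at x = 16/2 = 8, where AVC = 84 - 16·8 + 8^2 = $20.
Because $175 ≥ $20, revenue can cover variable cost; the firm operates.
Set P = MC: 175 = 84 - 32x + 3x^2 → -91 - 32x + 3x^2 = 0. The roots are x = -7/3 and x = 13; the profit-maximizing output is on the rising part of MC, so x* = 13.
Check: AVC at x = 13 is $45 ≤ P, so revenue covers variable cost.
Profit = P·x − TC = 175·13 − 1117 = $1158.

Produce at x = 13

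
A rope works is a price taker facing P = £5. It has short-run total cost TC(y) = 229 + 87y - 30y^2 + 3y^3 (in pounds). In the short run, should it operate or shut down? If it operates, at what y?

Shut down

Variable cost is VC = 87y - 30y^2 + 3y^3, so AVC = VC/y = 87 - 30y + 3y^2 and MC = dTC/dy = 87 - 60y + 9y^2.
AVC hits its minimum where MC = AVC, at y = 5, giving min AVC = 87 - 30·5 + 3·5^2 = £12.
With P < min AVC (£5 < £12), every unit sold adds to the loss.
Best response: produce nothing and absorb the £229 fixed cost.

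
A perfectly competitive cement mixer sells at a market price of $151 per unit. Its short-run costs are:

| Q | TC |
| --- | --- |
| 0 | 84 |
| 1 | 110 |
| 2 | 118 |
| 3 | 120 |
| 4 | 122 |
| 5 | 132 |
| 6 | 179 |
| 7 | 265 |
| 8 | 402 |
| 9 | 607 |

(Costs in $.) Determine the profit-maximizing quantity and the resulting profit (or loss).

Q = 8; profit = $806

Profit at each row (π = 151Q − TC): Q=0: -84; Q=1: 41; Q=2: 184; Q=3: 333; Q=4: 482; Q=5: 623; Q=6: 727; Q=7: 792; Q=8: 806; Q=9: 752.
Profit is maximized at Q = 8. AVC there is 318/8 = $39.75 ≤ P, so producing beats shutting down (which would give -$84).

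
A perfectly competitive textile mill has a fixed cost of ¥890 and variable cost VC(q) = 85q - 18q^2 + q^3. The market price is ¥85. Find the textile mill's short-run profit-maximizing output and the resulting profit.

AVC = 85 - 18q + q^2 has its minimum ¥4 at q = 9; price ¥85 clears that bar, so the firm operates.
MC = 85 - 36q + 3q^2. Setting P = MC and taking the root on the rising branch gives q* = 12.
TR = 85·12 = 1020. TC = 890 + 156 = 1046. Profit = 1020 − 1046 = -¥26.
Shutting down would mean losing the fixed cost of ¥890, so operating at a loss of ¥26 is better by ¥864.

Profit = -¥26 at q = 12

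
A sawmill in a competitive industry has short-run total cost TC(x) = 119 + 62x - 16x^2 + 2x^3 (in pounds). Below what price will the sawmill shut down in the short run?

£30 per unit

Short-run supply begins at min AVC. From VC = 62x - 16x^2 + 2x^3, AVC = 62 - 16x + 2x^2.
At the minimum of AVC, MC = AVC. MC = 62 - 32x + 6x^2; setting MC = AVC gives 4x^2 - 16x = 0, so x = 4. min AVC = 30.
So the shutdown price is £30.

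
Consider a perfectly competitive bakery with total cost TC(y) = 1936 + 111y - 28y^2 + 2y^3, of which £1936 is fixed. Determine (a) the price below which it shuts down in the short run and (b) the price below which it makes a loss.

Shutdown price = min AVC. AVC = 111 - 28y + 2y^2, with vertex at y = 7 and minimum £13.
ATC = 1936/y + 111 - 28y + 2y^2. Setting dATC/dy = −1936/y^2 − 28 + 4y = 0 gives y = 11 (since 4·11^3 − 28·11^2 = 1936).
min ATC = 1936/11 + 111 − 28·11 + 2·11^2 = £221. That is the break-even price.
Between these two prices the firm operates at a loss; above £221 it earns a profit.

Shutdown price = £13; break-even price = £221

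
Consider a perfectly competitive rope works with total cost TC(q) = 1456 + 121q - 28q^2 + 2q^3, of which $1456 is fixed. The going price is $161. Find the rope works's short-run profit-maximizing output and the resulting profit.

AVC = 121 - 28q + 2q^2 has its minimum $23 at q = 7; price $161 clears that bar, so the firm operates.
MC = 121 - 56q + 6q^2. Setting P = MC and taking the root on the rising branch gives q* = 10.
TR = 161·10 = 1610. TC = 1456 + 410 = 1866. Profit = 1610 − 1866 = -$256.
That loss of $256 beats the $1456 the firm would lose by shutting down; producing recovers $1200 of fixed cost.

Profit = -$256 at q = 10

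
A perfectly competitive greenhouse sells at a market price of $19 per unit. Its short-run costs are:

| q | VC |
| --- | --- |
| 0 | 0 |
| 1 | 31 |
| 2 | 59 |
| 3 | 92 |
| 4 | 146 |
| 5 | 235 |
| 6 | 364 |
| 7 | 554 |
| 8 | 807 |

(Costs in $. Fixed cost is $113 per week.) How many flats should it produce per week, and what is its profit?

q = 0 (shut down); profit = -$113

Profit at each row (π = 19q − TC): q=0: -113; q=1: -125; q=2: -134; q=3: -148; q=4: -183; q=5: -253; q=6: -363; q=7: -534; q=8: -768.
Profit is highest at q = 0. Equivalently, the lowest AVC in the table is 59/2 ≈ $29.50 at q = 2, and P = $19 falls below it — price never covers variable cost, so the firm shuts down and loses only its fixed cost.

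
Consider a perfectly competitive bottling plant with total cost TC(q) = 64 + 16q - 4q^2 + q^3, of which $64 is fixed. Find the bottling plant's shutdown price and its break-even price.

Shutdown price = min AVC. AVC = 16 - 4q + q^2, with vertex at q = 2 and minimum $12.
ATC = 64/q + 16 - 4q + q^2. Setting dATC/dq = −64/q^2 − 4 + 2q = 0 gives q = 4 (since 2·4^3 − 4·4^2 = 64).
min ATC = 64/4 + 16 − 4·4 + 4^2 = $32. That is the break-even price.
For $12 ≤ P < $32 the firm produces at a loss; below $12 it shuts down.

Shutdown price = $12; break-even price = $32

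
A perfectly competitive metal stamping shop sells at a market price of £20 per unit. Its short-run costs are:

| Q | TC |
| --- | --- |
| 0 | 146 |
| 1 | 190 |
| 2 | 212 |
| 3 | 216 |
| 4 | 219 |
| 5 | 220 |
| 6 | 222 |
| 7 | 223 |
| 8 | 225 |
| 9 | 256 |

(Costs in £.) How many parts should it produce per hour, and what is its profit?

Compute π = P·Q − TC at each output: Q=0: -146; Q=1: -170; Q=2: -172; Q=3: -156; Q=4: -139; Q=5: -120; Q=6: -102; Q=7: -83; Q=8: -65; Q=9: -76.
Profit is maximized at Q = 8. AVC there is 79/8 = £9.88 ≤ P, so producing beats shutting down (which would give -£146).

Q = 8; profit = -£65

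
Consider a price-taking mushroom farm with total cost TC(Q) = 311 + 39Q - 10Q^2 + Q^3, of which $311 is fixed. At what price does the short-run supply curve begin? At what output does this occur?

Short-run supply begins at min AVC. From VC = 39Q - 10Q^2 + Q^3, AVC = 39 - 10Q + Q^2.
At the minimum of AVC, MC = AVC. MC = 39 - 20Q + 3Q^2; setting MC = AVC gives 2Q^2 - 10Q = 0, so Q = 5. min AVC = 14.
For P < $14 the firm produces nothing.

$14 per unit, at Q = 5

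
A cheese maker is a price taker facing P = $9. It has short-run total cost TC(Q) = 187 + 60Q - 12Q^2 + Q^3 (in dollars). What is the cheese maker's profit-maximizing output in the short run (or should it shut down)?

Variable cost is VC = 60Q - 12Q^2 + Q^3, so AVC = VC/Q = 60 - 12Q + Q^2 and MC = dTC/dQ = 60 - 24Q + 3Q^2.
The AVC parabola has its vertex at Q = 12/2 = 6, where AVC = 60 - 12·6 + 6^2 = $24.
With P < min AVC ($9 < $24), every unit sold adds to the loss.
The firm minimizes its loss by shutting down and losing only its fixed cost of $187.

Shut down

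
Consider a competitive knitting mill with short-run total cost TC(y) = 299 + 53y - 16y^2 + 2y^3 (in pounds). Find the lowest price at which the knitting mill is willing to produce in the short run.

£21 per unit

Short-run supply begins at min AVC. From VC = 53y - 16y^2 + 2y^3, AVC = 53 - 16y + 2y^2.
dAVC/dy = -16 + 4y = 0 gives y = 4. min AVC = 53 - 16·4 + 2·4^2 = 21.
For P < £21 the firm produces nothing.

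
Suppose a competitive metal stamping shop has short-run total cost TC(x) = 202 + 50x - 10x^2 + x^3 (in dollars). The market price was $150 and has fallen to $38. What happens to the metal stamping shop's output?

Output falls from 10 to 6

MC = 50 - 20x + 3x^2; the shutdown threshold is min AVC = $25 (at x = 5).
With P = $150 above the shutdown price, P = MC gives x = 10.
At P = $38 ≥ min AVC, set P = MC: x = 6. The firm stays open but cuts output.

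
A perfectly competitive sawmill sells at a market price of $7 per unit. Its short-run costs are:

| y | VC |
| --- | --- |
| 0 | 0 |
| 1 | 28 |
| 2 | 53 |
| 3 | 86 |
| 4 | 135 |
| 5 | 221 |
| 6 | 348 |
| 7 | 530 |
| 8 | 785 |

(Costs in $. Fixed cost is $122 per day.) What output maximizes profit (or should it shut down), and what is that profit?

Profit at each row (π = 7y − TC): y=0: -122; y=1: -143; y=2: -161; y=3: -187; y=4: -229; y=5: -308; y=6: -428; y=7: -603; y=8: -851.
Profit is highest at y = 0. Equivalently, the lowest AVC in the table is 53/2 ≈ $26.50 at y = 2, and P = $7 falls below it — price never covers variable cost, so the firm shuts down and loses only its fixed cost.

y = 0 (shut down); profit = -$122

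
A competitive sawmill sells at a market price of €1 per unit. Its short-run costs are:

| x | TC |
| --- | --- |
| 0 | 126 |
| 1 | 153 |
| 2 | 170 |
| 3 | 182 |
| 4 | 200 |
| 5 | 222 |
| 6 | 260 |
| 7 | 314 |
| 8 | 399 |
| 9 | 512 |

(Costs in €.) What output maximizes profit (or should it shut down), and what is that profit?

x = 0 (shut down); profit = -€126

Tabulate TR − TC: x=0: -126; x=1: -152; x=2: -168; x=3: -179; x=4: -196; x=5: -217; x=6: -254; x=7: -307; x=8: -391; x=9: -503.
Profit is highest at x = 0. Equivalently, the lowest AVC in the table is 74/4 ≈ €18.50 at x = 4, and P = €1 falls below it — price never covers variable cost, so the firm shuts down and loses only its fixed cost.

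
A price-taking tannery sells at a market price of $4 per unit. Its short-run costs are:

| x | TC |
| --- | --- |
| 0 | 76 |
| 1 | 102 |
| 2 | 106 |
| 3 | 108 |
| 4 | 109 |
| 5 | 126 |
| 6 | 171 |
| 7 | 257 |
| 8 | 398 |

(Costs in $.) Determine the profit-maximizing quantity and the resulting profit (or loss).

Tabulate TR − TC: x=0: -76; x=1: -98; x=2: -98; x=3: -96; x=4: -93; x=5: -106; x=6: -147; x=7: -229; x=8: -366.
Profit is highest at x = 0. Equivalently, the lowest AVC in the table is 33/4 ≈ $8.25 at x = 4, and P = $4 falls below it — price never covers variable cost, so the firm shuts down and loses only its fixed cost.

x = 0 (shut down); profit = -$76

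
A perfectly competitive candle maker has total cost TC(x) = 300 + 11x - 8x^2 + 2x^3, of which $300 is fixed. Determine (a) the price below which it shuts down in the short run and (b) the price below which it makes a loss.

AVC = 11 - 8x + 2x^2; minimized at x = 2, giving min AVC = $3. That is the shutdown price.
ATC = 300/x + 11 - 8x + 2x^2. Setting dATC/dx = −300/x^2 − 8 + 4x = 0 gives x = 5 (since 4·5^3 − 8·5^2 = 300).
min ATC = 300/5 + 11 − 8·5 + 2·5^2 = $81. That is the break-even price.
For $3 ≤ P < $81 the firm produces at a loss; below $3 it shuts down.

Shutdown price = $3; break-even price = $81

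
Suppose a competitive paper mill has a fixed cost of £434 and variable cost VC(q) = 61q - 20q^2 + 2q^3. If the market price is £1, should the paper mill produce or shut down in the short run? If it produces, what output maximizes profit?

Shut down

Strip out fixed cost: VC = 61q - 20q^2 + 2q^3. Then AVC = 61 - 20q + 2q^2 and MC = 61 - 40q + 6q^2.
AVC hits its minimum where MC = AVC, at q = 5, giving min AVC = 61 - 20·5 + 2·5^2 = £11.
Since P = £1 < min AVC = £11, price fails to cover variable cost at any output.
Shutting down limits the loss to fixed cost, £434.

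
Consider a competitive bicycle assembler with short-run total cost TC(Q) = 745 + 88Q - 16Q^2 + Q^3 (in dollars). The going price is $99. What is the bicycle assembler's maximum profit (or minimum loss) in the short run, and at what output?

Profit = -$19 at Q = 11

AVC = 88 - 16Q + Q^2 has its minimum $24 at Q = 8; price $99 clears that bar, so the firm operates.
With MC = 88 - 32Q + 3Q^2, P = MC on the upward-sloping part at Q* = 11.
TR = 99·11 = 1089. TC = 745 + 363 = 1108. Profit = 1089 − 1108 = -$19.
That loss of $19 beats the $745 the firm would lose by shutting down; producing recovers $726 of fixed cost.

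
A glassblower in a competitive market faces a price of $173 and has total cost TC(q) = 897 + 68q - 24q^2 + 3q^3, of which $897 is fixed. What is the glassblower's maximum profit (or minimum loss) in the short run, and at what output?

Profit = -$15 at q = 7

AVC = 68 - 24q + 3q^2 has its minimum $20 at q = 4; price $173 clears that bar, so the firm operates.
MC = 68 - 48q + 9q^2. Setting P = MC and taking the root on the rising branch gives q* = 7.
TR = 173·7 = 1211. TC = 897 + 329 = 1226. Profit = 1211 − 1226 = -$15.
That loss of $15 beats the $897 the firm would lose by shutting down; producing recovers $882 of fixed cost.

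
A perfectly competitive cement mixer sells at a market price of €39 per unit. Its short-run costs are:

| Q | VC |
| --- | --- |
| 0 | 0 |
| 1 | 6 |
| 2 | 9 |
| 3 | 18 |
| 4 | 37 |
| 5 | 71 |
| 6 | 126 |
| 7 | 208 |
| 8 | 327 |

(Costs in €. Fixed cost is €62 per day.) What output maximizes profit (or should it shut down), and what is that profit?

Q = 5; profit = €62

Tabulate TR − TC: Q=0: -62; Q=1: -29; Q=2: 7; Q=3: 37; Q=4: 57; Q=5: 62; Q=6: 46; Q=7: 3; Q=8: -77.
Profit is maximized at Q = 5. AVC there is 71/5 = €14.20 ≤ P, so producing beats shutting down (which would give -€62).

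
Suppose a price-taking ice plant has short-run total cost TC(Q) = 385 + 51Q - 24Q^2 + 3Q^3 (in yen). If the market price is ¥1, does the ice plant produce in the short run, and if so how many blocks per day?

Shut down

Variable cost is VC = 51Q - 24Q^2 + 3Q^3, so AVC = VC/Q = 51 - 24Q + 3Q^2 and MC = dTC/dQ = 51 - 48Q + 9Q^2.
AVC hits its minimum where MC = AVC, at Q = 4, giving min AVC = 51 - 24·4 + 3·4^2 = ¥3.
Since P = ¥1 < min AVC = ¥3, price fails to cover variable cost at any output.
Shutting down limits the loss to fixed cost, ¥385.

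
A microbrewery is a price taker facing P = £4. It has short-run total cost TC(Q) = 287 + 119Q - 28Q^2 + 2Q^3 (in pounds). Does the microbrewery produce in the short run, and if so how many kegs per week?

Shut down

Variable cost is VC = 119Q - 28Q^2 + 2Q^3, so AVC = VC/Q = 119 - 28Q + 2Q^2 and MC = dTC/dQ = 119 - 56Q + 6Q^2.
The AVC parabola has its vertex at Q = 28/4 = 7, where AVC = 119 - 28·7 + 2·7^2 = £21.
Since P = £4 < min AVC = £21, price fails to cover variable cost at any output.
Best response: produce nothing and absorb the £287 fixed cost.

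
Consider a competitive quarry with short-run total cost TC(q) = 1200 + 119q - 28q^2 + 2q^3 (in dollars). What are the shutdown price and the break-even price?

AVC = 119 - 28q + 2q^2; minimized at q = 7, giving min AVC = $21. That is the shutdown price.
ATC = 1200/q + 119 - 28q + 2q^2. Setting dATC/dq = −1200/q^2 − 28 + 4q = 0 gives q = 10 (since 4·10^3 − 28·10^2 = 1200).
min ATC = 1200/10 + 119 − 28·10 + 2·10^2 = $159. That is the break-even price.
Between these two prices the firm operates at a loss; above $159 it earns a profit.

Shutdown price = $21; break-even price = $159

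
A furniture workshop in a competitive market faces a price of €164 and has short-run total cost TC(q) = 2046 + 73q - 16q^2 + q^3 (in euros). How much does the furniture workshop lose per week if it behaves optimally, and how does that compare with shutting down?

Profit = -€356 at q = 13

AVC = 73 - 16q + q^2; min AVC = €9 at q = 8. Since P = €164 ≥ min AVC, the firm produces.
MC = 73 - 32q + 3q^2. Setting P = MC and taking the root on the rising branch gives q* = 13.
TR = 164·13 = 2132. TC = 2046 + 442 = 2488. Profit = 2132 − 2488 = -€356.
By producing, the firm covers all variable cost plus €1690 of fixed cost; shutting down would lose the full €2046.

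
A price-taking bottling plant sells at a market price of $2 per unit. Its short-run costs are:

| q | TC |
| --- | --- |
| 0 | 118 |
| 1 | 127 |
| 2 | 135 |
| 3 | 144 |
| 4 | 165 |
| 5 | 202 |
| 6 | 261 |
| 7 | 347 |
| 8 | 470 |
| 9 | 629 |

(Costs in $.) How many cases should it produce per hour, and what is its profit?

q = 0 (shut down); profit = -$118

Compute π = P·q − TC at each output: q=0: -118; q=1: -125; q=2: -131; q=3: -138; q=4: -157; q=5: -192; q=6: -249; q=7: -333; q=8: -454; q=9: -611.
Profit is highest at q = 0. Equivalently, the lowest AVC in the table is 17/2 ≈ $8.50 at q = 2, and P = $2 falls below it — price never covers variable cost, so the firm shuts down and loses only its fixed cost.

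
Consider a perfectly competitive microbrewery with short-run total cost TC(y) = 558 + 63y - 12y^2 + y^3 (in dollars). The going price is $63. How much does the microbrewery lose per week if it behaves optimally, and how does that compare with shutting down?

AVC = 63 - 12y + y^2 has its minimum $27 at y = 6; price $63 clears that bar, so the firm operates.
MC = 63 - 24y + 3y^2. Setting P = MC and taking the root on the rising branch gives y* = 8.
TR = 63·8 = 504. TC = 558 + 248 = 806. Profit = 504 − 806 = -$302.
By producing, the firm covers all variable cost plus $256 of fixed cost; shutting down would lose the full $558.

Profit = -$302 at y = 8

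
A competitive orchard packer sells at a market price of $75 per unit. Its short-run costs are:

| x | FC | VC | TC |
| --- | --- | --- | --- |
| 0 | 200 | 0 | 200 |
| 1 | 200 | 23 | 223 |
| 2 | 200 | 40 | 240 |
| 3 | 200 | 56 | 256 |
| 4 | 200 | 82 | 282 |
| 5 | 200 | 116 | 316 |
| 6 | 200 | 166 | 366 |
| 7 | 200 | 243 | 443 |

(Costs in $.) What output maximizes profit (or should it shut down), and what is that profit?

Tabulate TR − TC: x=0: -200; x=1: -148; x=2: -90; x=3: -31; x=4: 18; x=5: 59; x=6: 84; x=7: 82.
Profit is maximized at x = 6. AVC there is 166/6 = $27.67 ≤ P, so producing beats shutting down (which would give -$200).

x = 6; profit = $84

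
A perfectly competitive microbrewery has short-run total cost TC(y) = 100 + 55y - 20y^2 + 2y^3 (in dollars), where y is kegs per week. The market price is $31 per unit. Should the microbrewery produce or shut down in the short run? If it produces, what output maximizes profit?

From TC, MC = TC'(y) = 55 - 40y + 6y^2 and AVC = VC/y = 55 - 20y + 2y^2.
The AVC parabola has its vertex at y = 20/4 = 5, where AVC = 55 - 20·5 + 2·5^2 = $5.
Since P = $31 ≥ min AVC = $5, price covers variable cost and the firm should produce.
Set P = MC: 31 = 55 - 40y + 6y^2 → 24 - 40y + 6y^2 = 0. The roots are y = 2/3 and y = 6; the profit-maximizing output is on the rising part of MC, so y* = 6.
Check: AVC at y = 6 is $7 ≤ P, so revenue covers variable cost.
Profit = P·y − TC = 31·6 − 142 = $44.

Produce at y = 6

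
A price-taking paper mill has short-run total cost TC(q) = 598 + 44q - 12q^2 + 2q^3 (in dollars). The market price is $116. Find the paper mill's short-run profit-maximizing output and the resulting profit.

Profit = -$166 at q = 6

AVC = 44 - 12q + 2q^2; min AVC = $26 at q = 3. Since P = $116 ≥ min AVC, the firm produces.
With MC = 44 - 24q + 6q^2, P = MC on the upward-sloping part at q* = 6.
TR = 116·6 = 696. TC = 598 + 264 = 862. Profit = 696 − 862 = -$166.
Shutting down would mean losing the fixed cost of $598, so operating at a loss of $166 is better by $432.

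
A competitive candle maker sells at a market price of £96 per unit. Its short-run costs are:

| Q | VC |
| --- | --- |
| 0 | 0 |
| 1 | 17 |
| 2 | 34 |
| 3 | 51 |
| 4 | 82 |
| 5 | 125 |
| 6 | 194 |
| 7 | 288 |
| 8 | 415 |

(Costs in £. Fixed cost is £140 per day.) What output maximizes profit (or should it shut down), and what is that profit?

Compute π = P·Q − TC at each output: Q=0: -140; Q=1: -61; Q=2: 18; Q=3: 97; Q=4: 162; Q=5: 215; Q=6: 242; Q=7: 244; Q=8: 213.
Profit is maximized at Q = 7. AVC there is 288/7 = £41.14 ≤ P, so producing beats shutting down (which would give -£140).

Q = 7; profit = £244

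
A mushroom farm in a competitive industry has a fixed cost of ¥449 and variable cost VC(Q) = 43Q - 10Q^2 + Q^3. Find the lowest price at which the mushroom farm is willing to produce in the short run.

Short-run supply begins at min AVC. From VC = 43Q - 10Q^2 + Q^3, AVC = 43 - 10Q + Q^2.
dAVC/dQ = -10 + 2Q = 0 gives Q = 5. min AVC = 43 - 10·5 + 5^2 = 18.
For P < ¥18 the firm produces nothing.

¥18 per unit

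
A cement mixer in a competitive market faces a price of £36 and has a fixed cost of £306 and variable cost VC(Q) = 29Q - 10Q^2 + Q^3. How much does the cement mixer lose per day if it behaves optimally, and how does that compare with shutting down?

Profit = -£110 at Q = 7

AVC = 29 - 10Q + Q^2; min AVC = £4 at Q = 5. Since P = £36 ≥ min AVC, the firm produces.
With MC = 29 - 20Q + 3Q^2, P = MC on the upward-sloping part at Q* = 7.
TR = 36·7 = 252. TC = 306 + 56 = 362. Profit = 252 − 362 = -£110.
By producing, the firm covers all variable cost plus £196 of fixed cost; shutting down would lose the full £306.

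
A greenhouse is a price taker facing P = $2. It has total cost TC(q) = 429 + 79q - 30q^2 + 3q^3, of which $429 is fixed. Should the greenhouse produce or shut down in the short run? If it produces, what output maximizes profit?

Shut down

Strip out fixed cost: VC = 79q - 30q^2 + 3q^3. Then AVC = 79 - 30q + 3q^2 and MC = 79 - 60q + 9q^2.
The AVC parabola has its vertex at q = 30/6 = 5, where AVC = 79 - 30·5 + 3·5^2 = $4.
With P < min AVC ($2 < $4), every unit sold adds to the loss.
Shutting down limits the loss to fixed cost, $429.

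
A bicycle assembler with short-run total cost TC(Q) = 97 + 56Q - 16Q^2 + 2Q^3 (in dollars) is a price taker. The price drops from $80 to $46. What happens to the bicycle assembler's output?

AVC = 56 - 16Q + 2Q^2, minimized at Q = 4 where min AVC = $24. MC = 56 - 32Q + 6Q^2.
With P = $80 above the shutdown price, P = MC gives Q = 6.
At P = $46 ≥ min AVC, set P = MC: Q = 5. The firm stays open but cuts output.

Output falls from 6 to 5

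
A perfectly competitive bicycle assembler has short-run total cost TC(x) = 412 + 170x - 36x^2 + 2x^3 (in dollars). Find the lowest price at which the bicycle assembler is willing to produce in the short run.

$8 per unit

The shutdown price is the minimum of AVC. VC = 170x - 36x^2 + 2x^3, so AVC = 170 - 36x + 2x^2.
At the minimum of AVC, MC = AVC. MC = 170 - 72x + 6x^2; setting MC = AVC gives 4x^2 - 36x = 0, so x = 9. min AVC = 8.
So the shutdown price is $8.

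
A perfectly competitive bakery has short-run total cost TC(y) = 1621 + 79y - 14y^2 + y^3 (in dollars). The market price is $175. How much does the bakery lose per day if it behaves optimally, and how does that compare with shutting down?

AVC = 79 - 14y + y^2 has its minimum $30 at y = 7; price $175 clears that bar, so the firm operates.
MC = 79 - 28y + 3y^2. Setting P = MC and taking the root on the rising branch gives y* = 12.
TR = 175·12 = 2100. TC = 1621 + 660 = 2281. Profit = 2100 − 2281 = -$181.
That loss of $181 beats the $1621 the firm would lose by shutting down; producing recovers $1440 of fixed cost.

Profit = -$181 at y = 12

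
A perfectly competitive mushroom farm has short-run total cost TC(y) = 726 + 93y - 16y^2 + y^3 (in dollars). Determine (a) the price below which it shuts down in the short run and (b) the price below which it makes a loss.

Shutdown price = min AVC. AVC = 93 - 16y + y^2, with vertex at y = 8 and minimum $29.
ATC = 726/y + 93 - 16y + y^2. Setting dATC/dy = −726/y^2 − 16 + 2y = 0 gives y = 11 (since 2·11^3 − 16·11^2 = 726).
min ATC = 726/11 + 93 − 16·11 + 11^2 = $104. That is the break-even price.
Between these two prices the firm operates at a loss; above $104 it earns a profit.

Shutdown price = $29; break-even price = $104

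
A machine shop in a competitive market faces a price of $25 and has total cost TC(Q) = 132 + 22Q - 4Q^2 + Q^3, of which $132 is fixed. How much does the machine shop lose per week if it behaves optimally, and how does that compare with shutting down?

AVC = 22 - 4Q + Q^2 has its minimum $18 at Q = 2; price $25 clears that bar, so the firm operates.
MC = 22 - 8Q + 3Q^2. Setting P = MC and taking the root on the rising branch gives Q* = 3.
TR = 25·3 = 75. TC = 132 + 57 = 189. Profit = 75 − 189 = -$114.
By producing, the firm covers all variable cost plus $18 of fixed cost; shutting down would lose the full $132.

Profit = -$114 at Q = 3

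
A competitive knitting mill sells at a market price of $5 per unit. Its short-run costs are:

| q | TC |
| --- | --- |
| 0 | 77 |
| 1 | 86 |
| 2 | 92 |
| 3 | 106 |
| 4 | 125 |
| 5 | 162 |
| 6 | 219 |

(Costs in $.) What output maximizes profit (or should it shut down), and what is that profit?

q = 0 (shut down); profit = -$77

Compute π = P·q − TC at each output: q=0: -77; q=1: -81; q=2: -82; q=3: -91; q=4: -105; q=5: -137; q=6: -189.
Profit is highest at q = 0. Equivalently, the lowest AVC in the table is 15/2 ≈ $7.50 at q = 2, and P = $5 falls below it — price never covers variable cost, so the firm shuts down and loses only its fixed cost.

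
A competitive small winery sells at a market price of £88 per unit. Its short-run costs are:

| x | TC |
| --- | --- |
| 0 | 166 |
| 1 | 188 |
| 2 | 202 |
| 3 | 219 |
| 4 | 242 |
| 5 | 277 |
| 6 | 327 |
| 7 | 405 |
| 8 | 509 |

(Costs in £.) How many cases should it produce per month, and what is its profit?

Profit at each row (π = 88x − TC): x=0: -166; x=1: -100; x=2: -26; x=3: 45; x=4: 110; x=5: 163; x=6: 201; x=7: 211; x=8: 195.
Profit is maximized at x = 7. AVC there is 239/7 = £34.14 ≤ P, so producing beats shutting down (which would give -£166).

x = 7; profit = £211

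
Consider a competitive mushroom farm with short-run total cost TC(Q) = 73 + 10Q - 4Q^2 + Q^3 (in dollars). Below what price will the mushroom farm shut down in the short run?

$6 per unit

The shutdown price is the minimum of AVC. VC = 10Q - 4Q^2 + Q^3, so AVC = 10 - 4Q + Q^2.
dAVC/dQ = -4 + 2Q = 0 gives Q = 2. min AVC = 10 - 4·2 + 2^2 = 6.
So the shutdown price is $6.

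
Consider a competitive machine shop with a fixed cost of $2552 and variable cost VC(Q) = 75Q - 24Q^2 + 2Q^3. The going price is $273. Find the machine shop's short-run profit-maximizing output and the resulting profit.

AVC = 75 - 24Q + 2Q^2 has its minimum $3 at Q = 6; price $273 clears that bar, so the firm operates.
MC = 75 - 48Q + 6Q^2. Setting P = MC and taking the root on the rising branch gives Q* = 11.
TR = 273·11 = 3003. TC = 2552 + 583 = 3135. Profit = 3003 − 3135 = -$132.
Shutting down would mean losing the fixed cost of $2552, so operating at a loss of $132 is better by $2420.

Profit = -$132 at Q = 11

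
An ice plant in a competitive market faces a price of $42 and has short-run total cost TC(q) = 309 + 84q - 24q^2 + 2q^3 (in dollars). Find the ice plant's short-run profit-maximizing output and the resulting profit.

AVC = 84 - 24q + 2q^2 has its minimum $12 at q = 6; price $42 clears that bar, so the firm operates.
With MC = 84 - 48q + 6q^2, P = MC on the upward-sloping part at q* = 7.
TR = 42·7 = 294. TC = 309 + 98 = 407. Profit = 294 − 407 = -$113.
That loss of $113 beats the $309 the firm would lose by shutting down; producing recovers $196 of fixed cost.

Profit = -$113 at q = 7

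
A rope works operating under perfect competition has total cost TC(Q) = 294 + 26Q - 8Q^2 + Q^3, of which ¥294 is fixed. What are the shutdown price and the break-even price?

Shutdown price = ¥10; break-even price = ¥61

AVC = 26 - 8Q + Q^2; minimized at Q = 4, giving min AVC = ¥10. That is the shutdown price.
ATC = 294/Q + 26 - 8Q + Q^2. Setting dATC/dQ = −294/Q^2 − 8 + 2Q = 0 gives Q = 7 (since 2·7^3 − 8·7^2 = 294).
min ATC = 294/7 + 26 − 8·7 + 7^2 = ¥61. That is the break-even price.
For ¥10 ≤ P < ¥61 the firm produces at a loss; below ¥10 it shuts down.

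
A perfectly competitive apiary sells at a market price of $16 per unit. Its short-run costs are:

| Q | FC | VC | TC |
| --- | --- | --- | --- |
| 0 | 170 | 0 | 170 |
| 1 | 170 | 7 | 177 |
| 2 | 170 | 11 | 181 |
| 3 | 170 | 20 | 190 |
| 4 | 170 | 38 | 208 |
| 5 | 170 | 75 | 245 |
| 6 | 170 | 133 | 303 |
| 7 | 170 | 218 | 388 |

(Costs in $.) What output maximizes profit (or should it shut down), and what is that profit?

Tabulate TR − TC: Q=0: -170; Q=1: -161; Q=2: -149; Q=3: -142; Q=4: -144; Q=5: -165; Q=6: -207; Q=7: -276.
Profit is maximized at Q = 3. AVC there is 20/3 = $6.67 ≤ P, so producing beats shutting down (which would give -$170).

Q = 3; profit = -$142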